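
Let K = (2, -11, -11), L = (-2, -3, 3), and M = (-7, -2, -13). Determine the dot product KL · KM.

KL = L − K = (-4, 8, 14)
KM = M − K = (-9, 9, -2)
KL · KM = (-4)·(-9) + 8·9 + 14·(-2) = 36 + 72 - 28 = 80

80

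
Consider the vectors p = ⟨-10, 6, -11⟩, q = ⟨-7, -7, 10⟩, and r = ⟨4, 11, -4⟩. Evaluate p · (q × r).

q × r:
i: (-7)·(-4) - 10·11 = 28 - 110 = -82
j: 10·4 - (-7)·(-4) = 40 - 28 = 12
k: (-7)·11 - (-7)·4 = -77 - (-28) = -49
q × r = (-82, 12, -49)
p · (q × r) = (-10)·(-82) + 6·12 + (-11)·(-49) = 820 + 72 + 539 = 1431

1431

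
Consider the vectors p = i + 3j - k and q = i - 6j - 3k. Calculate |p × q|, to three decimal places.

17.607

i: 3·(-3) - (-1)·(-6) = -9 - 6 = -15
j: (-1)·1 - 1·(-3) = -1 - (-3) = 2
k: 1·(-6) - 3·1 = -6 - 3 = -9
p × q = (-15, 2, -9)
|p × q| = √((-15)² + 2² + (-9)²) = √310 ≈ 17.6068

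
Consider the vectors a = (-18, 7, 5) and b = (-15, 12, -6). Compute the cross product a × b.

(-102, -183, -111)

i: 7·(-6) - 5·12 = -42 - 60 = -102
j: 5·(-15) - (-18)·(-6) = -75 - 108 = -183
k: (-18)·12 - 7·(-15) = -216 - (-105) = -111
a × b = (-102, -183, -111)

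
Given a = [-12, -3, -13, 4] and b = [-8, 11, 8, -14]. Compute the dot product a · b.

a · b = (-12)·(-8) + (-3)·11 + (-13)·8 + 4·(-14) = 96 - 33 - 104 - 56 = -97

-97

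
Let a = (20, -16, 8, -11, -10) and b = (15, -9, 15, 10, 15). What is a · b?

304

a · b = 20·15 + (-16)·(-9) + 8·15 + (-11)·10 + (-10)·15 = 300 + 144 + 120 - 110 - 150 = 304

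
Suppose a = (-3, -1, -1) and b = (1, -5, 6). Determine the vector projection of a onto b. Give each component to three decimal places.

a · b = (-3)·1 + (-1)·(-5) + (-1)·6 = -3 + 5 - 6 = -4
|b|² = 1 + 25 + 36 = 62
proj_b a = (-4/62) · (1, -5, 6) ≈ (-0.065, 0.323, -0.387)

(-0.065, 0.323, -0.387)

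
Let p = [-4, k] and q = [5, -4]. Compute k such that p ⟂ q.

p · q = (-4)·5 + k·(-4) = -20 - 4k
Set equal to 0: -4k = 20, so k = -5.

-5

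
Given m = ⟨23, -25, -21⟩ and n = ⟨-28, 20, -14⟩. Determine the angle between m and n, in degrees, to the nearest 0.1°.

m · n = 23·(-28) + (-25)·20 + (-21)·(-14) = -644 - 500 + 294 = -850
|m|² = 529 + 625 + 441 = 1595,  |m| = √1595 ≈ 39.937451
|n|² = 784 + 400 + 196 = 1380,  |n| = √1380 ≈ 37.148351
cos θ = -850 / (39.937451 · 37.148351) ≈ -0.57293
θ = arccos(-0.57293) ≈ 125.0°

125.0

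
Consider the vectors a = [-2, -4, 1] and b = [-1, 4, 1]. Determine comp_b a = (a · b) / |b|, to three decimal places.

-3.064

a · b = (-2)·(-1) + (-4)·4 + 1·1 = 2 - 16 + 1 = -13
|b| = √(1 + 16 + 1) = √18 ≈ 4.2426
comp_b a = -13 / √18 ≈ -3.064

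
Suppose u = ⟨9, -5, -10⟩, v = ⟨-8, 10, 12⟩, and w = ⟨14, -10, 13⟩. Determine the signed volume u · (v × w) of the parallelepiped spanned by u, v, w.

1490

v × w:
i: 10·13 - 12·(-10) = 130 - (-120) = 250
j: 12·14 - (-8)·13 = 168 - (-104) = 272
k: (-8)·(-10) - 10·14 = 80 - 140 = -60
v × w = (250, 272, -60)
u · (v × w) = 9·250 + (-5)·272 + (-10)·(-60) = 2250 - 1360 + 600 = 1490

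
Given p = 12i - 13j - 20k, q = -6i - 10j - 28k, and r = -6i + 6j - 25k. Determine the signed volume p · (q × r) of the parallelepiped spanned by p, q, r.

6702

q × r:
i: (-10)·(-25) - (-28)·6 = 250 - (-168) = 418
j: (-28)·(-6) - (-6)·(-25) = 168 - 150 = 18
k: (-6)·6 - (-10)·(-6) = -36 - 60 = -96
q × r = (418, 18, -96)
p · (q × r) = 12·418 + (-13)·18 + (-20)·(-96) = 5016 - 234 + 1920 = 6702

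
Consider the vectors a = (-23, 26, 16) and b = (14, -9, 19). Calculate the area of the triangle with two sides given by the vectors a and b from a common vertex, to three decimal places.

i: 26·19 - 16·(-9) = 494 - (-144) = 638
j: 16·14 - (-23)·19 = 224 - (-437) = 661
k: (-23)·(-9) - 26·14 = 207 - 364 = -157
a × b = (638, 661, -157)
|a × b| = √(638² + 661² + (-157)²) = √868614 ≈ 931.9946
area = ½ · 931.9946 ≈ 465.997

465.997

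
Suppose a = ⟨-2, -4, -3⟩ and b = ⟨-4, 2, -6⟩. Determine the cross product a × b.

i: (-4)·(-6) - (-3)·2 = 24 - (-6) = 30
j: (-3)·(-4) - (-2)·(-6) = 12 - 12 = 0
k: (-2)·2 - (-4)·(-4) = -4 - 16 = -20
a × b = (30, 0, -20)

(30, 0, -20)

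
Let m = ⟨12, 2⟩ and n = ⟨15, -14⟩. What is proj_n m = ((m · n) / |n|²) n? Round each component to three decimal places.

(5.416, -5.055)

m · n = 12·15 + 2·(-14) = 180 - 28 = 152
|n|² = 225 + 196 = 421
proj_n m = (152/421) · (15, -14) ≈ (5.416, -5.055)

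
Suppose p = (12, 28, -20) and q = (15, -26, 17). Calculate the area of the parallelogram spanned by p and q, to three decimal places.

i: 28·17 - (-20)·(-26) = 476 - 520 = -44
j: (-20)·15 - 12·17 = -300 - 204 = -504
k: 12·(-26) - 28·15 = -312 - 420 = -732
p × q = (-44, -504, -732)
|p × q| = √((-44)² + (-504)² + (-732)²) = √791776 ≈ 889.8180

889.818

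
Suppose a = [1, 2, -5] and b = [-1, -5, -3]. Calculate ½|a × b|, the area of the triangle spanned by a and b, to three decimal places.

16.078

i: 2·(-3) - (-5)·(-5) = -6 - 25 = -31
j: (-5)·(-1) - 1·(-3) = 5 - (-3) = 8
k: 1·(-5) - 2·(-1) = -5 - (-2) = -3
a × b = (-31, 8, -3)
|a × b| = √((-31)² + 8² + (-3)²) = √1034 ≈ 32.1559
area = ½ · 32.1559 ≈ 16.078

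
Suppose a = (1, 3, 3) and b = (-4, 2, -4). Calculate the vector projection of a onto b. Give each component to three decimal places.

(1.111, -0.556, 1.111)

a · b = 1·(-4) + 3·2 + 3·(-4) = -4 + 6 - 12 = -10
|b|² = 16 + 4 + 16 = 36
proj_b a = (-10/36) · (-4, 2, -4) ≈ (1.111, -0.556, 1.111)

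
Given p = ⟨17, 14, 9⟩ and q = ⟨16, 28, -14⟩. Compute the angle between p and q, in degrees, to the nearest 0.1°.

50.0

p · q = 17·16 + 14·28 + 9·(-14) = 272 + 392 - 126 = 538
|p|² = 289 + 196 + 81 = 566,  |p| = √566 ≈ 23.790755
|q|² = 256 + 784 + 196 = 1236,  |q| = √1236 ≈ 35.156792
cos θ = 538 / (23.790755 · 35.156792) ≈ 0.64323
θ = arccos(0.64323) ≈ 50.0°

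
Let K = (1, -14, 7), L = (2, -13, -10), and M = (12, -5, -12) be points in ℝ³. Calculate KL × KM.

(134, -168, -2)

KL = (1, 1, -17)
KM = (11, 9, -19)
i: 1·(-19) - (-17)·9 = -19 - (-153) = 134
j: (-17)·11 - 1·(-19) = -187 - (-19) = -168
k: 1·9 - 1·11 = 9 - 11 = -2
KL × KM = (134, -168, -2)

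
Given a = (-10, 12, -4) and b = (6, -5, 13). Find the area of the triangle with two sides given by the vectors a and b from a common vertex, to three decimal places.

i: 12·13 - (-4)·(-5) = 156 - 20 = 136
j: (-4)·6 - (-10)·13 = -24 - (-130) = 106
k: (-10)·(-5) - 12·6 = 50 - 72 = -22
a × b = (136, 106, -22)
|a × b| = √(136² + 106² + (-22)²) = √30216 ≈ 173.8275
area = ½ · 173.8275 ≈ 86.914

86.914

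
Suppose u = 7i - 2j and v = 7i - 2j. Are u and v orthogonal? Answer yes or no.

no

u · v = 7·7 + (-2)·(-2) = 49 + 4 = 53
Nonzero, so the vectors are not orthogonal.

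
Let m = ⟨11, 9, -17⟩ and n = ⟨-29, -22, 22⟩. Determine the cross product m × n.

i: 9·22 - (-17)·(-22) = 198 - 374 = -176
j: (-17)·(-29) - 11·22 = 493 - 242 = 251
k: 11·(-22) - 9·(-29) = -242 - (-261) = 19
m × n = (-176, 251, 19)

(-176, 251, 19)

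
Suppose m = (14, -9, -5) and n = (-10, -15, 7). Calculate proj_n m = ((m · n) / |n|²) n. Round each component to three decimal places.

m · n = 14·(-10) + (-9)·(-15) + (-5)·7 = -140 + 135 - 35 = -40
|n|² = 100 + 225 + 49 = 374
proj_n m = (-40/374) · (-10, -15, 7) ≈ (1.070, 1.604, -0.749)

(1.070, 1.604, -0.749)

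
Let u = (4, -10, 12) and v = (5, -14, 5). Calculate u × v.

(118, 40, -6)

i: (-10)·5 - 12·(-14) = -50 - (-168) = 118
j: 12·5 - 4·5 = 60 - 20 = 40
k: 4·(-14) - (-10)·5 = -56 - (-50) = -6
u × v = (118, 40, -6)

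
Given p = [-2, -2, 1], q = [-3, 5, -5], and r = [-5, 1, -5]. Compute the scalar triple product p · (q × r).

42

q × r:
i: 5·(-5) - (-5)·1 = -25 - (-5) = -20
j: (-5)·(-5) - (-3)·(-5) = 25 - 15 = 10
k: (-3)·1 - 5·(-5) = -3 - (-25) = 22
q × r = (-20, 10, 22)
p · (q × r) = (-2)·(-20) + (-2)·10 + 1·22 = 40 - 20 + 22 = 42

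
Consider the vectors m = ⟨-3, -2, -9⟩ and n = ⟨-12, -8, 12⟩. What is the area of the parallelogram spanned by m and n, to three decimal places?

173.066

i: (-2)·12 - (-9)·(-8) = -24 - 72 = -96
j: (-9)·(-12) - (-3)·12 = 108 - (-36) = 144
k: (-3)·(-8) - (-2)·(-12) = 24 - 24 = 0
m × n = (-96, 144, 0)
|m × n| = √((-96)² + 144² + 0²) = √29952 ≈ 173.0665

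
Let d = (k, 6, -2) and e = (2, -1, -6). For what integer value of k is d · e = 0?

-3

d · e = k·2 + 6·(-1) + (-2)·(-6) = 6 + 2k
Set equal to 0: 2k = -6, so k = -3.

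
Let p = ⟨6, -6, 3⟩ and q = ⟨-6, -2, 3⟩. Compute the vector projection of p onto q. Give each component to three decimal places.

(1.837, 0.612, -0.918)

p · q = 6·(-6) + (-6)·(-2) + 3·3 = -36 + 12 + 9 = -15
|q|² = 36 + 4 + 9 = 49
proj_q p = (-15/49) · (-6, -2, 3) ≈ (1.837, 0.612, -0.918)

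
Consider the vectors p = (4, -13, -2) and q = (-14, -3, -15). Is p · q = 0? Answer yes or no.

no

p · q = 4·(-14) + (-13)·(-3) + (-2)·(-15) = -56 + 39 + 30 = 13
Nonzero, so the vectors are not orthogonal.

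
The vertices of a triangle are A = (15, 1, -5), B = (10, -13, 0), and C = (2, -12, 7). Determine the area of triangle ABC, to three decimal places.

77.979

AB = (-5, -14, 5),  AC = (-13, -13, 12)
i: (-14)·12 - 5·(-13) = -168 - (-65) = -103
j: 5·(-13) - (-5)·12 = -65 - (-60) = -5
k: (-5)·(-13) - (-14)·(-13) = 65 - 182 = -117
AB × AC = (-103, -5, -117)
|AB × AC| = √24323 ≈ 155.9583
area = ½ · 155.9583 ≈ 77.979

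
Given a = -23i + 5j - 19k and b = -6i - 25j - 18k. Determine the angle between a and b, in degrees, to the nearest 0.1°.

a · b = (-23)·(-6) + 5·(-25) + (-19)·(-18) = 138 - 125 + 342 = 355
|a|² = 529 + 25 + 361 = 915,  |a| = √915 ≈ 30.248967
|b|² = 36 + 625 + 324 = 985,  |b| = √985 ≈ 31.384710
cos θ = 355 / (30.248967 · 31.384710) ≈ 0.37394
θ = arccos(0.37394) ≈ 68.0°

68.0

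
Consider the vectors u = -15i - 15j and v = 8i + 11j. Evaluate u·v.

-285

u · v = (-15)·8 + (-15)·11 = -120 - 165 = -285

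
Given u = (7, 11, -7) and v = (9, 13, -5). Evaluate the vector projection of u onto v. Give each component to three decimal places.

(7.887, 11.393, -4.382)

u · v = 7·9 + 11·13 + (-7)·(-5) = 63 + 143 + 35 = 241
|v|² = 81 + 169 + 25 = 275
proj_v u = (241/275) · (9, 13, -5) ≈ (7.887, 11.393, -4.382)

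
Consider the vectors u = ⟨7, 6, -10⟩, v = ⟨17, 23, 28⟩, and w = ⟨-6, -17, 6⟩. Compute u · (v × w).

4188

v × w:
i: 23·6 - 28·(-17) = 138 - (-476) = 614
j: 28·(-6) - 17·6 = -168 - 102 = -270
k: 17·(-17) - 23·(-6) = -289 - (-138) = -151
v × w = (614, -270, -151)
u · (v × w) = 7·614 + 6·(-270) + (-10)·(-151) = 4298 - 1620 + 1510 = 4188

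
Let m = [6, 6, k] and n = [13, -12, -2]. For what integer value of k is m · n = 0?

3

m · n = 6·13 + 6·(-12) + k·(-2) = 6 - 2k
Set equal to 0: -2k = -6, so k = 3.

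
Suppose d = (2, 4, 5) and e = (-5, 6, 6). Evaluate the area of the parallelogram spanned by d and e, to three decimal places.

i: 4·6 - 5·6 = 24 - 30 = -6
j: 5·(-5) - 2·6 = -25 - 12 = -37
k: 2·6 - 4·(-5) = 12 - (-20) = 32
d × e = (-6, -37, 32)
|d × e| = √((-6)² + (-37)² + 32²) = √2429 ≈ 49.2849

49.285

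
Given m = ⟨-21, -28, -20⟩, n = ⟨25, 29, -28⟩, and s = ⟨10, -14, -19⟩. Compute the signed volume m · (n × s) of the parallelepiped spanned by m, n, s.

n × s:
i: 29·(-19) - (-28)·(-14) = -551 - 392 = -943
j: (-28)·10 - 25·(-19) = -280 - (-475) = 195
k: 25·(-14) - 29·10 = -350 - 290 = -640
n × s = (-943, 195, -640)
m · (n × s) = (-21)·(-943) + (-28)·195 + (-20)·(-640) = 19803 - 5460 + 12800 = 27143

27143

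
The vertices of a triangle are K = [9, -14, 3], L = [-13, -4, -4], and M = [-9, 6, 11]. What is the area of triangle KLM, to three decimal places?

227.598

KL = (-22, 10, -7),  KM = (-18, 20, 8)
i: 10·8 - (-7)·20 = 80 - (-140) = 220
j: (-7)·(-18) - (-22)·8 = 126 - (-176) = 302
k: (-22)·20 - 10·(-18) = -440 - (-180) = -260
KL × KM = (220, 302, -260)
|KL × KM| = √207204 ≈ 455.1967
area = ½ · 455.1967 ≈ 227.598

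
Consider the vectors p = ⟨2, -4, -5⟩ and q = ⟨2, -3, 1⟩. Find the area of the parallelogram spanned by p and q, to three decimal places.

i: (-4)·1 - (-5)·(-3) = -4 - 15 = -19
j: (-5)·2 - 2·1 = -10 - 2 = -12
k: 2·(-3) - (-4)·2 = -6 - (-8) = 2
p × q = (-19, -12, 2)
|p × q| = √((-19)² + (-12)² + 2²) = √509 ≈ 22.5610

22.561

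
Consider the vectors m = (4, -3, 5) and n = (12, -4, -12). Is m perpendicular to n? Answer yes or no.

yes

m · n = 4·12 + (-3)·(-4) + 5·(-12) = 48 + 12 - 60 = 0
Zero, so the vectors are orthogonal.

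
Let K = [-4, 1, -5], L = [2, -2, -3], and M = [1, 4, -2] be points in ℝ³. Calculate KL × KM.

KL = (6, -3, 2)
KM = (5, 3, 3)
i: (-3)·3 - 2·3 = -9 - 6 = -15
j: 2·5 - 6·3 = 10 - 18 = -8
k: 6·3 - (-3)·5 = 18 - (-15) = 33
KL × KM = (-15, -8, 33)

(-15, -8, 33)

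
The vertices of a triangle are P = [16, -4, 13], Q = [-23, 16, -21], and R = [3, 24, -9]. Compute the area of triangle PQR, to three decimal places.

530.901

PQ = (-39, 20, -34),  PR = (-13, 28, -22)
i: 20·(-22) - (-34)·28 = -440 - (-952) = 512
j: (-34)·(-13) - (-39)·(-22) = 442 - 858 = -416
k: (-39)·28 - 20·(-13) = -1092 - (-260) = -832
PQ × PR = (512, -416, -832)
|PQ × PR| = √1127424 ≈ 1061.8022
area = ½ · 1061.8022 ≈ 530.901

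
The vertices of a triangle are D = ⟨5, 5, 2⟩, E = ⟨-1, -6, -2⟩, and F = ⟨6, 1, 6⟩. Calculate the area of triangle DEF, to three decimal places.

DE = (-6, -11, -4),  DF = (1, -4, 4)
i: (-11)·4 - (-4)·(-4) = -44 - 16 = -60
j: (-4)·1 - (-6)·4 = -4 - (-24) = 20
k: (-6)·(-4) - (-11)·1 = 24 - (-11) = 35
DE × DF = (-60, 20, 35)
|DE × DF| = √5225 ≈ 72.2842
area = ½ · 72.2842 ≈ 36.142

36.142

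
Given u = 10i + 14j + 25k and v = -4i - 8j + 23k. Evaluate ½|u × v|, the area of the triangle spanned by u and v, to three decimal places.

309.015

i: 14·23 - 25·(-8) = 322 - (-200) = 522
j: 25·(-4) - 10·23 = -100 - 230 = -330
k: 10·(-8) - 14·(-4) = -80 - (-56) = -24
u × v = (522, -330, -24)
|u × v| = √(522² + (-330)² + (-24)²) = √381960 ≈ 618.0291
area = ½ · 618.0291 ≈ 309.015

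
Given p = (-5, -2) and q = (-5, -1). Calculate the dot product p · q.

p · q = (-5)·(-5) + (-2)·(-1) = 25 + 2 = 27

27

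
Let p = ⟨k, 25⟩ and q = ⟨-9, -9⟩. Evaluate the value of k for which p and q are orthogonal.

-25

p · q = k·(-9) + 25·(-9) = -225 - 9k
Set equal to 0: -9k = 225, so k = -25.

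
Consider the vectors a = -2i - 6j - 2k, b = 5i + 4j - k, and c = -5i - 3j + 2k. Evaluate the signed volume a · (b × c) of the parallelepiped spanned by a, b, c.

10

b × c:
i: 4·2 - (-1)·(-3) = 8 - 3 = 5
j: (-1)·(-5) - 5·2 = 5 - 10 = -5
k: 5·(-3) - 4·(-5) = -15 - (-20) = 5
b × c = (5, -5, 5)
a · (b × c) = (-2)·5 + (-6)·(-5) + (-2)·5 = -10 + 30 - 10 = 10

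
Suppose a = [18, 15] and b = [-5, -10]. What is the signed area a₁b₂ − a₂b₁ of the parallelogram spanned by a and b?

-105

18·(-10) - 15·(-5) = -180 - (-75) = -105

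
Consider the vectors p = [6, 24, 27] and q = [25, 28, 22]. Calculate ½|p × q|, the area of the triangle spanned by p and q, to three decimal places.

i: 24·22 - 27·28 = 528 - 756 = -228
j: 27·25 - 6·22 = 675 - 132 = 543
k: 6·28 - 24·25 = 168 - 600 = -432
p × q = (-228, 543, -432)
|p × q| = √((-228)² + 543² + (-432)²) = √533457 ≈ 730.3814
area = ½ · 730.3814 ≈ 365.191

365.191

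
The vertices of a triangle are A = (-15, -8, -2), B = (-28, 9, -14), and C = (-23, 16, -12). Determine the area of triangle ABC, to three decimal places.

107.303

AB = (-13, 17, -12),  AC = (-8, 24, -10)
i: 17·(-10) - (-12)·24 = -170 - (-288) = 118
j: (-12)·(-8) - (-13)·(-10) = 96 - 130 = -34
k: (-13)·24 - 17·(-8) = -312 - (-136) = -176
AB × AC = (118, -34, -176)
|AB × AC| = √46056 ≈ 214.6066
area = ½ · 214.6066 ≈ 107.303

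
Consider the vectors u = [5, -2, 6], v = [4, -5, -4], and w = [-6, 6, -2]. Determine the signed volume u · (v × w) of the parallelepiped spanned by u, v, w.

70

v × w:
i: (-5)·(-2) - (-4)·6 = 10 - (-24) = 34
j: (-4)·(-6) - 4·(-2) = 24 - (-8) = 32
k: 4·6 - (-5)·(-6) = 24 - 30 = -6
v × w = (34, 32, -6)
u · (v × w) = 5·34 + (-2)·32 + 6·(-6) = 170 - 64 - 36 = 70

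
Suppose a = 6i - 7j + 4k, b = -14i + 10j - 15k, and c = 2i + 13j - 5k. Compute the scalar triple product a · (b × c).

b × c:
i: 10·(-5) - (-15)·13 = -50 - (-195) = 145
j: (-15)·2 - (-14)·(-5) = -30 - 70 = -100
k: (-14)·13 - 10·2 = -182 - 20 = -202
b × c = (145, -100, -202)
a · (b × c) = 6·145 + (-7)·(-100) + 4·(-202) = 870 + 700 - 808 = 762

762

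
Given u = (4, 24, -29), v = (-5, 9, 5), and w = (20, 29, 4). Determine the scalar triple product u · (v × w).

v × w:
i: 9·4 - 5·29 = 36 - 145 = -109
j: 5·20 - (-5)·4 = 100 - (-20) = 120
k: (-5)·29 - 9·20 = -145 - 180 = -325
v × w = (-109, 120, -325)
u · (v × w) = 4·(-109) + 24·120 + (-29)·(-325) = -436 + 2880 + 9425 = 11869

11869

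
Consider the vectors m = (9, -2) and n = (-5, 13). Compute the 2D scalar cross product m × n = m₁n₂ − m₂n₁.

107

9·13 - (-2)·(-5) = 117 - 10 = 107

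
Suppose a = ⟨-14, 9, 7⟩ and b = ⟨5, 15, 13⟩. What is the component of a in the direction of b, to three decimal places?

7.621

a · b = (-14)·5 + 9·15 + 7·13 = -70 + 135 + 91 = 156
|b| = √(25 + 225 + 169) = √419 ≈ 20.4695
comp_b a = 156 / √419 ≈ 7.621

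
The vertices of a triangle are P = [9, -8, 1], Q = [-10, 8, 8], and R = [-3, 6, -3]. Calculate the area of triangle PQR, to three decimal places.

119.708

PQ = (-19, 16, 7),  PR = (-12, 14, -4)
i: 16·(-4) - 7·14 = -64 - 98 = -162
j: 7·(-12) - (-19)·(-4) = -84 - 76 = -160
k: (-19)·14 - 16·(-12) = -266 - (-192) = -74
PQ × PR = (-162, -160, -74)
|PQ × PR| = √57320 ≈ 239.4160
area = ½ · 239.4160 ≈ 119.708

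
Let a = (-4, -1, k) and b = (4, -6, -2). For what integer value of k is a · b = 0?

a · b = (-4)·4 + (-1)·(-6) + k·(-2) = -10 - 2k
Set equal to 0: -2k = 10, so k = -5.

-5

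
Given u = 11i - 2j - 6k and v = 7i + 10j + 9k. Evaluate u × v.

(42, -141, 124)

i: (-2)·9 - (-6)·10 = -18 - (-60) = 42
j: (-6)·7 - 11·9 = -42 - 99 = -141
k: 11·10 - (-2)·7 = 110 - (-14) = 124
u × v = (42, -141, 124)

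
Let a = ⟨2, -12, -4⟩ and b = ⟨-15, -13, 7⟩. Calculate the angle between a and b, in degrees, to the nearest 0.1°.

68.7

a · b = 2·(-15) + (-12)·(-13) + (-4)·7 = -30 + 156 - 28 = 98
|a|² = 4 + 144 + 16 = 164,  |a| = √164 ≈ 12.806248
|b|² = 225 + 169 + 49 = 443,  |b| = √443 ≈ 21.047565
cos θ = 98 / (12.806248 · 21.047565) ≈ 0.36358
θ = arccos(0.36358) ≈ 68.7°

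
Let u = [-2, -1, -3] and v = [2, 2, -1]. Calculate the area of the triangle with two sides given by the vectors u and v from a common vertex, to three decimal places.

5.408

i: (-1)·(-1) - (-3)·2 = 1 - (-6) = 7
j: (-3)·2 - (-2)·(-1) = -6 - 2 = -8
k: (-2)·2 - (-1)·2 = -4 - (-2) = -2
u × v = (7, -8, -2)
|u × v| = √(7² + (-8)² + (-2)²) = √117 ≈ 10.8167
area = ½ · 10.8167 ≈ 5.408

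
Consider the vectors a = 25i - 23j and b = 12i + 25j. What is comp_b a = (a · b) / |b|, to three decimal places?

-9.917

a · b = 25·12 + (-23)·25 = 300 - 575 = -275
|b| = √(144 + 625) = √769 ≈ 27.7308
comp_b a = -275 / √769 ≈ -9.917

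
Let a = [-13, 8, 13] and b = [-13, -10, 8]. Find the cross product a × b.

(194, -65, 234)

i: 8·8 - 13·(-10) = 64 - (-130) = 194
j: 13·(-13) - (-13)·8 = -169 - (-104) = -65
k: (-13)·(-10) - 8·(-13) = 130 - (-104) = 234
a × b = (194, -65, 234)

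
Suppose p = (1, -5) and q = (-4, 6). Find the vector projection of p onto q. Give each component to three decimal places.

p · q = 1·(-4) + (-5)·6 = -4 - 30 = -34
|q|² = 16 + 36 = 52
proj_q p = (-34/52) · (-4, 6) ≈ (2.615, -3.923)

(2.615, -3.923)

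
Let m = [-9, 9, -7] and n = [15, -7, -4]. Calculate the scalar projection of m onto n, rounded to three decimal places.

m · n = (-9)·15 + 9·(-7) + (-7)·(-4) = -135 - 63 + 28 = -170
|n| = √(225 + 49 + 16) = √290 ≈ 17.0294
comp_n m = -170 / √290 ≈ -9.983

-9.983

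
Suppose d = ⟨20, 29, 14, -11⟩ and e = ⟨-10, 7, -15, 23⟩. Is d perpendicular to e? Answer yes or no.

d · e = 20·(-10) + 29·7 + 14·(-15) + (-11)·23 = -200 + 203 - 210 - 253 = -460
Nonzero, so the vectors are not orthogonal.

no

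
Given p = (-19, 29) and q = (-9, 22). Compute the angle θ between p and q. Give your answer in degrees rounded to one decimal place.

11.0

p · q = (-19)·(-9) + 29·22 = 171 + 638 = 809
|p|² = 361 + 841 = 1202,  |p| = √1202 ≈ 34.669872
|q|² = 81 + 484 = 565,  |q| = √565 ≈ 23.769729
cos θ = 809 / (34.669872 · 23.769729) ≈ 0.98168
θ = arccos(0.98168) ≈ 11.0°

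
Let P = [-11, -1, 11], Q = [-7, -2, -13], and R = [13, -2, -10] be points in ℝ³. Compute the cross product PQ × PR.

PQ = (4, -1, -24)
PR = (24, -1, -21)
i: (-1)·(-21) - (-24)·(-1) = 21 - 24 = -3
j: (-24)·24 - 4·(-21) = -576 - (-84) = -492
k: 4·(-1) - (-1)·24 = -4 - (-24) = 20
PQ × PR = (-3, -492, 20)

(-3, -492, 20)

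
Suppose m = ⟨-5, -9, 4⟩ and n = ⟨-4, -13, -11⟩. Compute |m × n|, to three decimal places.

i: (-9)·(-11) - 4·(-13) = 99 - (-52) = 151
j: 4·(-4) - (-5)·(-11) = -16 - 55 = -71
k: (-5)·(-13) - (-9)·(-4) = 65 - 36 = 29
m × n = (151, -71, 29)
|m × n| = √(151² + (-71)² + 29²) = √28683 ≈ 169.3606

169.361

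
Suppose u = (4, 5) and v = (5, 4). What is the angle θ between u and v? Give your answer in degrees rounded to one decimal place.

u · v = 4·5 + 5·4 = 20 + 20 = 40
|u|² = 16 + 25 = 41,  |u| = √41 ≈ 6.403124
|v|² = 25 + 16 = 41,  |v| = √41 ≈ 6.403124
cos θ = 40 / (6.403124 · 6.403124) ≈ 0.97561
θ = arccos(0.97561) ≈ 12.7°

12.7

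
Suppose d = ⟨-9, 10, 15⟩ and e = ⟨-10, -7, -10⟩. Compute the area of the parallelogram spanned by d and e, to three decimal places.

i: 10·(-10) - 15·(-7) = -100 - (-105) = 5
j: 15·(-10) - (-9)·(-10) = -150 - 90 = -240
k: (-9)·(-7) - 10·(-10) = 63 - (-100) = 163
d × e = (5, -240, 163)
|d × e| = √(5² + (-240)² + 163²) = √84194 ≈ 290.1620

290.162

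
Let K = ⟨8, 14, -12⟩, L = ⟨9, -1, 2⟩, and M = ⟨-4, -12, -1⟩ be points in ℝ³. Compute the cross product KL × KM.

(199, -179, -206)

KL = (1, -15, 14)
KM = (-12, -26, 11)
i: (-15)·11 - 14·(-26) = -165 - (-364) = 199
j: 14·(-12) - 1·11 = -168 - 11 = -179
k: 1·(-26) - (-15)·(-12) = -26 - 180 = -206
KL × KM = (199, -179, -206)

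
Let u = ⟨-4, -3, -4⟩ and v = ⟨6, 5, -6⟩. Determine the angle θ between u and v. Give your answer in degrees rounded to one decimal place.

u · v = (-4)·6 + (-3)·5 + (-4)·(-6) = -24 - 15 + 24 = -15
|u|² = 16 + 9 + 16 = 41,  |u| = √41 ≈ 6.403124
|v|² = 36 + 25 + 36 = 97,  |v| = √97 ≈ 9.848858
cos θ = -15 / (6.403124 · 9.848858) ≈ -0.23786
θ = arccos(-0.23786) ≈ 103.8°

103.8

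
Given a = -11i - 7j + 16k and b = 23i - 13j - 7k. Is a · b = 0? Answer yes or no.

a · b = (-11)·23 + (-7)·(-13) + 16·(-7) = -253 + 91 - 112 = -274
Nonzero, so the vectors are not orthogonal.

no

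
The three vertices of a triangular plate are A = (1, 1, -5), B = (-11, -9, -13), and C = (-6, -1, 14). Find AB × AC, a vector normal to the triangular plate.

(-206, 284, -46)

AB = (-12, -10, -8)
AC = (-7, -2, 19)
i: (-10)·19 - (-8)·(-2) = -190 - 16 = -206
j: (-8)·(-7) - (-12)·19 = 56 - (-228) = 284
k: (-12)·(-2) - (-10)·(-7) = 24 - 70 = -46
AB × AC = (-206, 284, -46)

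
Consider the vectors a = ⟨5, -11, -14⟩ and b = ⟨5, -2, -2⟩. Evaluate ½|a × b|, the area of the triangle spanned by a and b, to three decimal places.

i: (-11)·(-2) - (-14)·(-2) = 22 - 28 = -6
j: (-14)·5 - 5·(-2) = -70 - (-10) = -60
k: 5·(-2) - (-11)·5 = -10 - (-55) = 45
a × b = (-6, -60, 45)
|a × b| = √((-6)² + (-60)² + 45²) = √5661 ≈ 75.2396
area = ½ · 75.2396 ≈ 37.620

37.620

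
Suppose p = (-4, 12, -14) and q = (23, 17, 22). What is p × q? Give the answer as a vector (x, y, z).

i: 12·22 - (-14)·17 = 264 - (-238) = 502
j: (-14)·23 - (-4)·22 = -322 - (-88) = -234
k: (-4)·17 - 12·23 = -68 - 276 = -344
p × q = (502, -234, -344)

(502, -234, -344)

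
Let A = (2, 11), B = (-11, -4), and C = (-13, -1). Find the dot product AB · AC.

AB = B − A = (-13, -15)
AC = C − A = (-15, -12)
AB · AC = (-13)·(-15) + (-15)·(-12) = 195 + 180 = 375

375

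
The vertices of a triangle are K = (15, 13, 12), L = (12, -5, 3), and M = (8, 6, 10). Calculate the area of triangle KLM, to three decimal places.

KL = (-3, -18, -9),  KM = (-7, -7, -2)
i: (-18)·(-2) - (-9)·(-7) = 36 - 63 = -27
j: (-9)·(-7) - (-3)·(-2) = 63 - 6 = 57
k: (-3)·(-7) - (-18)·(-7) = 21 - 126 = -105
KL × KM = (-27, 57, -105)
|KL × KM| = √15003 ≈ 122.4867
area = ½ · 122.4867 ≈ 61.243

61.243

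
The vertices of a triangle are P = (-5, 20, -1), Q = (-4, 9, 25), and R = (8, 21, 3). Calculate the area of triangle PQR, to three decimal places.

185.197

PQ = (1, -11, 26),  PR = (13, 1, 4)
i: (-11)·4 - 26·1 = -44 - 26 = -70
j: 26·13 - 1·4 = 338 - 4 = 334
k: 1·1 - (-11)·13 = 1 - (-143) = 144
PQ × PR = (-70, 334, 144)
|PQ × PR| = √137192 ≈ 370.3944
area = ½ · 370.3944 ≈ 185.197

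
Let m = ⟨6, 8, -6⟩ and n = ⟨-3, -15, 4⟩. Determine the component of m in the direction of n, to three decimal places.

m · n = 6·(-3) + 8·(-15) + (-6)·4 = -18 - 120 - 24 = -162
|n| = √(9 + 225 + 16) = √250 ≈ 15.8114
comp_n m = -162 / √250 ≈ -10.246

-10.246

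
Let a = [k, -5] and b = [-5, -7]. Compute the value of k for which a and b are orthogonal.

a · b = k·(-5) + (-5)·(-7) = 35 - 5k
Set equal to 0: -5k = -35, so k = 7.

7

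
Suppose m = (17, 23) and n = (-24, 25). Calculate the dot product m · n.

167

m · n = 17·(-24) + 23·25 = -408 + 575 = 167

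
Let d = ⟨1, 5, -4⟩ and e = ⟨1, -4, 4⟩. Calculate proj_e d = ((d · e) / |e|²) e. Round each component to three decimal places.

d · e = 1·1 + 5·(-4) + (-4)·4 = 1 - 20 - 16 = -35
|e|² = 1 + 16 + 16 = 33
proj_e d = (-35/33) · (1, -4, 4) ≈ (-1.061, 4.242, -4.242)

(-1.061, 4.242, -4.242)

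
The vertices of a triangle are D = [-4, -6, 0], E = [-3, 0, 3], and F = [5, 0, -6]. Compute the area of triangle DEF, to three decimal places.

DE = (1, 6, 3),  DF = (9, 6, -6)
i: 6·(-6) - 3·6 = -36 - 18 = -54
j: 3·9 - 1·(-6) = 27 - (-6) = 33
k: 1·6 - 6·9 = 6 - 54 = -48
DE × DF = (-54, 33, -48)
|DE × DF| = √6309 ≈ 79.4292
area = ½ · 79.4292 ≈ 39.715

39.715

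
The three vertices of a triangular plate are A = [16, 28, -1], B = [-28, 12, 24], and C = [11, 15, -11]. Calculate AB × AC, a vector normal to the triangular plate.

AB = (-44, -16, 25)
AC = (-5, -13, -10)
i: (-16)·(-10) - 25·(-13) = 160 - (-325) = 485
j: 25·(-5) - (-44)·(-10) = -125 - 440 = -565
k: (-44)·(-13) - (-16)·(-5) = 572 - 80 = 492
AB × AC = (485, -565, 492)

(485, -565, 492)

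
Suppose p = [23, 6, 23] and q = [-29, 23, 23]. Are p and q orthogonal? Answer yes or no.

yes

p · q = 23·(-29) + 6·23 + 23·23 = -667 + 138 + 529 = 0
Zero, so the vectors are orthogonal.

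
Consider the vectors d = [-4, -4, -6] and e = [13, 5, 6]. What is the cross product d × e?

i: (-4)·6 - (-6)·5 = -24 - (-30) = 6
j: (-6)·13 - (-4)·6 = -78 - (-24) = -54
k: (-4)·5 - (-4)·13 = -20 - (-52) = 32
d × e = (6, -54, 32)

(6, -54, 32)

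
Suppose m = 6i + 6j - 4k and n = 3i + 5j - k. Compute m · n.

m · n = 6·3 + 6·5 + (-4)·(-1) = 18 + 30 + 4 = 52

52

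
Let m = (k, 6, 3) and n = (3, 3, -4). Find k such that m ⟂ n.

-2

m · n = k·3 + 6·3 + 3·(-4) = 6 + 3k
Set equal to 0: 3k = -6, so k = -2.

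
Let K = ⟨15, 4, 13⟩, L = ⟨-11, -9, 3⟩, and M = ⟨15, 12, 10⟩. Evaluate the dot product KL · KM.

KL = L − K = (-26, -13, -10)
KM = M − K = (0, 8, -3)
KL · KM = (-26)·0 + (-13)·8 + (-10)·(-3) = 0 - 104 + 30 = -74

-74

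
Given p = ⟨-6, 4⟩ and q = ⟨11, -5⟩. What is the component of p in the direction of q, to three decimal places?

p · q = (-6)·11 + 4·(-5) = -66 - 20 = -86
|q| = √(121 + 25) = √146 ≈ 12.0830
comp_q p = -86 / √146 ≈ -7.117

-7.117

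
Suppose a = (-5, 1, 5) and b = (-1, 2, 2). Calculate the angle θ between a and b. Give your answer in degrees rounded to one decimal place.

37.5

a · b = (-5)·(-1) + 1·2 + 5·2 = 5 + 2 + 10 = 17
|a|² = 25 + 1 + 25 = 51,  |a| = √51 ≈ 7.141428
|b|² = 1 + 4 + 4 = 9,  |b| = √9 ≈ 3.000000
cos θ = 17 / (7.141428 · 3.000000) ≈ 0.79349
θ = arccos(0.79349) ≈ 37.5°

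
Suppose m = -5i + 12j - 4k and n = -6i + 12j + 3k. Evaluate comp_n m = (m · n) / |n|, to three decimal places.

11.784

m · n = (-5)·(-6) + 12·12 + (-4)·3 = 30 + 144 - 12 = 162
|n| = √(36 + 144 + 9) = √189 ≈ 13.7477
comp_n m = 162 / √189 ≈ 11.784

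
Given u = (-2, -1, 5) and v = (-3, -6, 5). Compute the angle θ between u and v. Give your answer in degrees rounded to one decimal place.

36.2

u · v = (-2)·(-3) + (-1)·(-6) + 5·5 = 6 + 6 + 25 = 37
|u|² = 4 + 1 + 25 = 30,  |u| = √30 ≈ 5.477226
|v|² = 9 + 36 + 25 = 70,  |v| = √70 ≈ 8.366600
cos θ = 37 / (5.477226 · 8.366600) ≈ 0.80741
θ = arccos(0.80741) ≈ 36.2°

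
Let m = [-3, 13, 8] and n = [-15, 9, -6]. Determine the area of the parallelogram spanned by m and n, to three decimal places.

264.136

i: 13·(-6) - 8·9 = -78 - 72 = -150
j: 8·(-15) - (-3)·(-6) = -120 - 18 = -138
k: (-3)·9 - 13·(-15) = -27 - (-195) = 168
m × n = (-150, -138, 168)
|m × n| = √((-150)² + (-138)² + 168²) = √69768 ≈ 264.1363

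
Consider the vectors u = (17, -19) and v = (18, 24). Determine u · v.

-150

u · v = 17·18 + (-19)·24 = 306 - 456 = -150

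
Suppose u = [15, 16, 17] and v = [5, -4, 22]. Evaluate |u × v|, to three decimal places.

505.989

i: 16·22 - 17·(-4) = 352 - (-68) = 420
j: 17·5 - 15·22 = 85 - 330 = -245
k: 15·(-4) - 16·5 = -60 - 80 = -140
u × v = (420, -245, -140)
|u × v| = √(420² + (-245)² + (-140)²) = √256025 ≈ 505.9891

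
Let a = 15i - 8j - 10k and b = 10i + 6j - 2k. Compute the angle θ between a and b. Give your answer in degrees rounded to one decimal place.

a · b = 15·10 + (-8)·6 + (-10)·(-2) = 150 - 48 + 20 = 122
|a|² = 225 + 64 + 100 = 389,  |a| = √389 ≈ 19.723083
|b|² = 100 + 36 + 4 = 140,  |b| = √140 ≈ 11.832160
cos θ = 122 / (19.723083 · 11.832160) ≈ 0.52278
θ = arccos(0.52278) ≈ 58.5°

58.5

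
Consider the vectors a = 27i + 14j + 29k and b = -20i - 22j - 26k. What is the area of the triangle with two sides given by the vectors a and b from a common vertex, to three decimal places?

217.115

i: 14·(-26) - 29·(-22) = -364 - (-638) = 274
j: 29·(-20) - 27·(-26) = -580 - (-702) = 122
k: 27·(-22) - 14·(-20) = -594 - (-280) = -314
a × b = (274, 122, -314)
|a × b| = √(274² + 122² + (-314)²) = √188556 ≈ 434.2304
area = ½ · 434.2304 ≈ 217.115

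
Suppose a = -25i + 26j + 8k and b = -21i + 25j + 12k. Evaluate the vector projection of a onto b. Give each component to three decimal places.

a · b = (-25)·(-21) + 26·25 + 8·12 = 525 + 650 + 96 = 1271
|b|² = 441 + 625 + 144 = 1210
proj_b a = (1271/1210) · (-21, 25, 12) ≈ (-22.059, 26.260, 12.605)

(-22.059, 26.260, 12.605)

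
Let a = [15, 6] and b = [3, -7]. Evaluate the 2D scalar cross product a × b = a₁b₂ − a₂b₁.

15·(-7) - 6·3 = -105 - 18 = -123

-123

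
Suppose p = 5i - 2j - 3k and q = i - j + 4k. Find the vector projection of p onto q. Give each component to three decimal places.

p · q = 5·1 + (-2)·(-1) + (-3)·4 = 5 + 2 - 12 = -5
|q|² = 1 + 1 + 16 = 18
proj_q p = (-5/18) · (1, -1, 4) ≈ (-0.278, 0.278, -1.111)

(-0.278, 0.278, -1.111)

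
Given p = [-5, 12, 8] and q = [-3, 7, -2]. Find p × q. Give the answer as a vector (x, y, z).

i: 12·(-2) - 8·7 = -24 - 56 = -80
j: 8·(-3) - (-5)·(-2) = -24 - 10 = -34
k: (-5)·7 - 12·(-3) = -35 - (-36) = 1
p × q = (-80, -34, 1)

(-80, -34, 1)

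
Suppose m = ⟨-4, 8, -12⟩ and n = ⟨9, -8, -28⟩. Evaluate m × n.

i: 8·(-28) - (-12)·(-8) = -224 - 96 = -320
j: (-12)·9 - (-4)·(-28) = -108 - 112 = -220
k: (-4)·(-8) - 8·9 = 32 - 72 = -40
m × n = (-320, -220, -40)

(-320, -220, -40)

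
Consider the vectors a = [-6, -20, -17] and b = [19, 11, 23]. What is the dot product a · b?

-725

a · b = (-6)·19 + (-20)·11 + (-17)·23 = -114 - 220 - 391 = -725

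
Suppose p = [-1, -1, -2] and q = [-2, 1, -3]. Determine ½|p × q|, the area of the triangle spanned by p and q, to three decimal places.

2.958

i: (-1)·(-3) - (-2)·1 = 3 - (-2) = 5
j: (-2)·(-2) - (-1)·(-3) = 4 - 3 = 1
k: (-1)·1 - (-1)·(-2) = -1 - 2 = -3
p × q = (5, 1, -3)
|p × q| = √(5² + 1² + (-3)²) = √35 ≈ 5.9161
area = ½ · 5.9161 ≈ 2.958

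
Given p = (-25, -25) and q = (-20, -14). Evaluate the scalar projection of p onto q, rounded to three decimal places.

p · q = (-25)·(-20) + (-25)·(-14) = 500 + 350 = 850
|q| = √(400 + 196) = √596 ≈ 24.4131
comp_q p = 850 / √596 ≈ 34.817

34.817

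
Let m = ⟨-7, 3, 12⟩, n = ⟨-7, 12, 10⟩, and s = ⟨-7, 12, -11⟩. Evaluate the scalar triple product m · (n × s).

1323

n × s:
i: 12·(-11) - 10·12 = -132 - 120 = -252
j: 10·(-7) - (-7)·(-11) = -70 - 77 = -147
k: (-7)·12 - 12·(-7) = -84 - (-84) = 0
n × s = (-252, -147, 0)
m · (n × s) = (-7)·(-252) + 3·(-147) + 12·0 = 1764 - 441 + 0 = 1323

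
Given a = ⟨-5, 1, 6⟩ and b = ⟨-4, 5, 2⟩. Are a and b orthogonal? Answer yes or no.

a · b = (-5)·(-4) + 1·5 + 6·2 = 20 + 5 + 12 = 37
Nonzero, so the vectors are not orthogonal.

no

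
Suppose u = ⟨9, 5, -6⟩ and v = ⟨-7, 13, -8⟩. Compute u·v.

u · v = 9·(-7) + 5·13 + (-6)·(-8) = -63 + 65 + 48 = 50

50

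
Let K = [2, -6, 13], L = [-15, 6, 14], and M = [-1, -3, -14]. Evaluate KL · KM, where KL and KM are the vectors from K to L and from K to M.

KL = L − K = (-17, 12, 1)
KM = M − K = (-3, 3, -27)
KL · KM = (-17)·(-3) + 12·3 + 1·(-27) = 51 + 36 - 27 = 60

60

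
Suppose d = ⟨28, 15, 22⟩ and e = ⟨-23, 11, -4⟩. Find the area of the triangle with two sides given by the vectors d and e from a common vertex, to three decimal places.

i: 15·(-4) - 22·11 = -60 - 242 = -302
j: 22·(-23) - 28·(-4) = -506 - (-112) = -394
k: 28·11 - 15·(-23) = 308 - (-345) = 653
d × e = (-302, -394, 653)
|d × e| = √((-302)² + (-394)² + 653²) = √672849 ≈ 820.2737
area = ½ · 820.2737 ≈ 410.137

410.137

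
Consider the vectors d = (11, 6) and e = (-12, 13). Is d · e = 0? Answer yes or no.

d · e = 11·(-12) + 6·13 = -132 + 78 = -54
Nonzero, so the vectors are not orthogonal.

no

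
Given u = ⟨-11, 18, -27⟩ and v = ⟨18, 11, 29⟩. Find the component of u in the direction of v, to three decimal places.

u · v = (-11)·18 + 18·11 + (-27)·29 = -198 + 198 - 783 = -783
|v| = √(324 + 121 + 841) = √1286 ≈ 35.8608
comp_v u = -783 / √1286 ≈ -21.834

-21.834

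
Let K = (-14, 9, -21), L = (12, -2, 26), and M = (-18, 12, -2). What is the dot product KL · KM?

756

KL = L − K = (26, -11, 47)
KM = M − K = (-4, 3, 19)
KL · KM = 26·(-4) + (-11)·3 + 47·19 = -104 - 33 + 893 = 756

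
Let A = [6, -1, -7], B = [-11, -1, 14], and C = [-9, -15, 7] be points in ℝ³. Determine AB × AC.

AB = (-17, 0, 21)
AC = (-15, -14, 14)
i: 0·14 - 21·(-14) = 0 - (-294) = 294
j: 21·(-15) - (-17)·14 = -315 - (-238) = -77
k: (-17)·(-14) - 0·(-15) = 238 - 0 = 238
AB × AC = (294, -77, 238)

(294, -77, 238)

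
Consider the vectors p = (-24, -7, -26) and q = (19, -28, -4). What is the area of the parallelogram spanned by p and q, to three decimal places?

1219.067

i: (-7)·(-4) - (-26)·(-28) = 28 - 728 = -700
j: (-26)·19 - (-24)·(-4) = -494 - 96 = -590
k: (-24)·(-28) - (-7)·19 = 672 - (-133) = 805
p × q = (-700, -590, 805)
|p × q| = √((-700)² + (-590)² + 805²) = √1486125 ≈ 1219.0673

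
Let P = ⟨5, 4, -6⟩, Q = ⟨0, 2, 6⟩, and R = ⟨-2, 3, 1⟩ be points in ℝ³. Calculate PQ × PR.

PQ = (-5, -2, 12)
PR = (-7, -1, 7)
i: (-2)·7 - 12·(-1) = -14 - (-12) = -2
j: 12·(-7) - (-5)·7 = -84 - (-35) = -49
k: (-5)·(-1) - (-2)·(-7) = 5 - 14 = -9
PQ × PR = (-2, -49, -9)

(-2, -49, -9)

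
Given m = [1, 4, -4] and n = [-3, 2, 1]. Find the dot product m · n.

1

m · n = 1·(-3) + 4·2 + (-4)·1 = -3 + 8 - 4 = 1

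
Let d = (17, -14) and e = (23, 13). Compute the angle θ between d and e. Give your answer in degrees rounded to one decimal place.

68.9

d · e = 17·23 + (-14)·13 = 391 - 182 = 209
|d|² = 289 + 196 = 485,  |d| = √485 ≈ 22.022716
|e|² = 529 + 169 = 698,  |e| = √698 ≈ 26.419690
cos θ = 209 / (22.022716 · 26.419690) ≈ 0.35921
θ = arccos(0.35921) ≈ 68.9°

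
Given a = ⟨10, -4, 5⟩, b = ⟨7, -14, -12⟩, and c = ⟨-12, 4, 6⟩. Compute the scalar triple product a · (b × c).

b × c:
i: (-14)·6 - (-12)·4 = -84 - (-48) = -36
j: (-12)·(-12) - 7·6 = 144 - 42 = 102
k: 7·4 - (-14)·(-12) = 28 - 168 = -140
b × c = (-36, 102, -140)
a · (b × c) = 10·(-36) + (-4)·102 + 5·(-140) = -360 - 408 - 700 = -1468

-1468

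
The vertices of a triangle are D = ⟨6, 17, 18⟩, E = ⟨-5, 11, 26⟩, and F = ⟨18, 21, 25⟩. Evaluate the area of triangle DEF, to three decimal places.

DE = (-11, -6, 8),  DF = (12, 4, 7)
i: (-6)·7 - 8·4 = -42 - 32 = -74
j: 8·12 - (-11)·7 = 96 - (-77) = 173
k: (-11)·4 - (-6)·12 = -44 - (-72) = 28
DE × DF = (-74, 173, 28)
|DE × DF| = √36189 ≈ 190.2341
area = ½ · 190.2341 ≈ 95.117

95.117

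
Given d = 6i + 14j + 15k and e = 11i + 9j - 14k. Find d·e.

-18

d · e = 6·11 + 14·9 + 15·(-14) = 66 + 126 - 210 = -18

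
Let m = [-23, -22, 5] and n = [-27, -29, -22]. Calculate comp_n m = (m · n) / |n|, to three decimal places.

m · n = (-23)·(-27) + (-22)·(-29) + 5·(-22) = 621 + 638 - 110 = 1149
|n| = √(729 + 841 + 484) = √2054 ≈ 45.3211
comp_n m = 1149 / √2054 ≈ 25.352

25.352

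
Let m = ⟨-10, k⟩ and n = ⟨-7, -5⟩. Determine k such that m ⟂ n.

14

m · n = (-10)·(-7) + k·(-5) = 70 - 5k
Set equal to 0: -5k = -70, so k = 14.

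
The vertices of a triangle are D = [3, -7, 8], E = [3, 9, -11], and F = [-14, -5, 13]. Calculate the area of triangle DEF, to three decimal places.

219.224

DE = (0, 16, -19),  DF = (-17, 2, 5)
i: 16·5 - (-19)·2 = 80 - (-38) = 118
j: (-19)·(-17) - 0·5 = 323 - 0 = 323
k: 0·2 - 16·(-17) = 0 - (-272) = 272
DE × DF = (118, 323, 272)
|DE × DF| = √192237 ≈ 438.4484
area = ½ · 438.4484 ≈ 219.224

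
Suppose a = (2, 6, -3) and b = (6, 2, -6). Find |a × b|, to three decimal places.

i: 6·(-6) - (-3)·2 = -36 - (-6) = -30
j: (-3)·6 - 2·(-6) = -18 - (-12) = -6
k: 2·2 - 6·6 = 4 - 36 = -32
a × b = (-30, -6, -32)
|a × b| = √((-30)² + (-6)² + (-32)²) = √1960 ≈ 44.2719

44.272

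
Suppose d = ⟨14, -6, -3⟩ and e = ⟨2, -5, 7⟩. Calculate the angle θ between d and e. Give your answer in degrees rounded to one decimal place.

74.3

d · e = 14·2 + (-6)·(-5) + (-3)·7 = 28 + 30 - 21 = 37
|d|² = 196 + 36 + 9 = 241,  |d| = √241 ≈ 15.524175
|e|² = 4 + 25 + 49 = 78,  |e| = √78 ≈ 8.831761
cos θ = 37 / (15.524175 · 8.831761) ≈ 0.26986
θ = arccos(0.26986) ≈ 74.3°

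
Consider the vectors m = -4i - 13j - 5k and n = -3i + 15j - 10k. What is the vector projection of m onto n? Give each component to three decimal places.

m · n = (-4)·(-3) + (-13)·15 + (-5)·(-10) = 12 - 195 + 50 = -133
|n|² = 9 + 225 + 100 = 334
proj_n m = (-133/334) · (-3, 15, -10) ≈ (1.195, -5.973, 3.982)

(1.195, -5.973, 3.982)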